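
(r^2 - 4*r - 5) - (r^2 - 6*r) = 2*r - 5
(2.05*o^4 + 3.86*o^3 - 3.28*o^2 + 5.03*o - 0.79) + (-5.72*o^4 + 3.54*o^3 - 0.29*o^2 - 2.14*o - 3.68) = -3.67*o^4 + 7.4*o^3 - 3.57*o^2 + 2.89*o - 4.47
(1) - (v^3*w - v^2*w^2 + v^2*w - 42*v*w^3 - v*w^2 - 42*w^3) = -v^3*w + v^2*w^2 - v^2*w + 42*v*w^3 + v*w^2 + 42*w^3 + 1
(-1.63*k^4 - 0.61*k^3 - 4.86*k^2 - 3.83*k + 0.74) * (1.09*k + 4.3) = -1.7767*k^5 - 7.6739*k^4 - 7.9204*k^3 - 25.0727*k^2 - 15.6624*k + 3.182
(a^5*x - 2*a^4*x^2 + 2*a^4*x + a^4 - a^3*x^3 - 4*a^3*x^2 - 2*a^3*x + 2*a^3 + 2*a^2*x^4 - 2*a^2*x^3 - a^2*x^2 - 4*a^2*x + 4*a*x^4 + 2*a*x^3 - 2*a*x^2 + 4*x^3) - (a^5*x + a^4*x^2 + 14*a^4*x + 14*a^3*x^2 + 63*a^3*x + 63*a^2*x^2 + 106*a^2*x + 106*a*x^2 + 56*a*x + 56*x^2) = -3*a^4*x^2 - 12*a^4*x + a^4 - a^3*x^3 - 18*a^3*x^2 - 65*a^3*x + 2*a^3 + 2*a^2*x^4 - 2*a^2*x^3 - 64*a^2*x^2 - 110*a^2*x + 4*a*x^4 + 2*a*x^3 - 108*a*x^2 - 56*a*x + 4*x^3 - 56*x^2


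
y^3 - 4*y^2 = y^2*(y - 4)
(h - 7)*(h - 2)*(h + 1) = h^3 - 8*h^2 + 5*h + 14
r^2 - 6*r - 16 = (r - 8)*(r + 2)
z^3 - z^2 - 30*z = z*(z - 6)*(z + 5)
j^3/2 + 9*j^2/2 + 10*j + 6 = (j/2 + 1/2)*(j + 2)*(j + 6)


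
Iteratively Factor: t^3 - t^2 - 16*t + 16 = (t + 4)*(t^2 - 5*t + 4) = (t - 1)*(t + 4)*(t - 4)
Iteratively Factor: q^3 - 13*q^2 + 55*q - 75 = (q - 3)*(q^2 - 10*q + 25) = (q - 5)*(q - 3)*(q - 5)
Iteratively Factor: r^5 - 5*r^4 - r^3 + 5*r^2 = (r)*(r^4 - 5*r^3 - r^2 + 5*r) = r*(r + 1)*(r^3 - 6*r^2 + 5*r) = r*(r - 1)*(r + 1)*(r^2 - 5*r) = r^2*(r - 1)*(r + 1)*(r - 5)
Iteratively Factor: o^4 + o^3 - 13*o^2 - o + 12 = (o + 4)*(o^3 - 3*o^2 - o + 3) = (o - 1)*(o + 4)*(o^2 - 2*o - 3) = (o - 3)*(o - 1)*(o + 4)*(o + 1)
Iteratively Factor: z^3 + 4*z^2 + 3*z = (z + 1)*(z^2 + 3*z) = (z + 1)*(z + 3)*(z)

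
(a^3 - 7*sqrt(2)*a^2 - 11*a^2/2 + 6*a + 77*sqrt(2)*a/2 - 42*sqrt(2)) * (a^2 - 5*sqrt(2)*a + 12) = a^5 - 12*sqrt(2)*a^4 - 11*a^4/2 + 88*a^3 + 66*sqrt(2)*a^3 - 451*a^2 - 156*sqrt(2)*a^2 + 492*a + 462*sqrt(2)*a - 504*sqrt(2)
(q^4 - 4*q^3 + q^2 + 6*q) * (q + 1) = q^5 - 3*q^4 - 3*q^3 + 7*q^2 + 6*q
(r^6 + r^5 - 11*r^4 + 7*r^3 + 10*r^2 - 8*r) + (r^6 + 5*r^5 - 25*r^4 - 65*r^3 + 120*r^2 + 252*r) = 2*r^6 + 6*r^5 - 36*r^4 - 58*r^3 + 130*r^2 + 244*r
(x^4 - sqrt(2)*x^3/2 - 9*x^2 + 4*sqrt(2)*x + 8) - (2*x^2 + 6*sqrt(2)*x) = x^4 - sqrt(2)*x^3/2 - 11*x^2 - 2*sqrt(2)*x + 8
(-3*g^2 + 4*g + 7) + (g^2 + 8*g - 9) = -2*g^2 + 12*g - 2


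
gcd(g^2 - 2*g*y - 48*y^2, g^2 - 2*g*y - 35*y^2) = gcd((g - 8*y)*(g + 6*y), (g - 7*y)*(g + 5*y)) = 1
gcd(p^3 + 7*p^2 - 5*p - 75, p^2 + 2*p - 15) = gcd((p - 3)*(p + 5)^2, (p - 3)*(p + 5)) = p^2 + 2*p - 15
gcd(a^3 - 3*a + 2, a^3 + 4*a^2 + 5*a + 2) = a + 2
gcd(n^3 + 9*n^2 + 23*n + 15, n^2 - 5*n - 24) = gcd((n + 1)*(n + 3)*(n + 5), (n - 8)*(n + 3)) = n + 3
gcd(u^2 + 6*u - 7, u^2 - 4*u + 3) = u - 1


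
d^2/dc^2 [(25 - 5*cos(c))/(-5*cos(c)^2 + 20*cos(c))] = (8*(cos(c) - 5)*(cos(c) - 2)^2*sin(c)^2 - (cos(c) - 4)^2*cos(c)^3 + 2*(cos(c) - 4)*(10*cos(c) - 8*cos(2*c) + cos(3*c) + 1)*cos(c))/((cos(c) - 4)^3*cos(c)^3)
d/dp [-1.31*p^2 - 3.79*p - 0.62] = -2.62*p - 3.79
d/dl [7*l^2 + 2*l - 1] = 14*l + 2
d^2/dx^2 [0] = 0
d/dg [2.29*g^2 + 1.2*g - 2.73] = 4.58*g + 1.2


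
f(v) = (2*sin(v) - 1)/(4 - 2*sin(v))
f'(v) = 2*cos(v)/(4 - 2*sin(v)) + 2*(2*sin(v) - 1)*cos(v)/(4 - 2*sin(v))^2 = 3*cos(v)/(2*(sin(v) - 2)^2)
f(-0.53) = -0.40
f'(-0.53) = 0.21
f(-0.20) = -0.32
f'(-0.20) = 0.30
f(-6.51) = -0.33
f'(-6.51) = 0.30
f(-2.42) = -0.44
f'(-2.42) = -0.16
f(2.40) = 0.13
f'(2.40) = -0.63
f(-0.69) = -0.43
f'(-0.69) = 0.17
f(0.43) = -0.05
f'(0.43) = 0.54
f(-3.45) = -0.12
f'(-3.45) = -0.50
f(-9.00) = -0.38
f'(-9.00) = -0.23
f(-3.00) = -0.30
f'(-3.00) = -0.32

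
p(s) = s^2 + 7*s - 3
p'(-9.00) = -11.00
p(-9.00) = 15.00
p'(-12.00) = -17.00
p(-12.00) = 57.00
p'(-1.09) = 4.82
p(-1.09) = -9.44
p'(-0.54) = 5.92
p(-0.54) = -6.49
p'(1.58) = 10.16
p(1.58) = 10.56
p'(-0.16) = 6.68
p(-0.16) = -4.09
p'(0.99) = 8.98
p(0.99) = 4.91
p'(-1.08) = 4.84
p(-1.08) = -9.39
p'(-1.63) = 3.74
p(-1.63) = -11.75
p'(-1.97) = 3.06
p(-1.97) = -12.91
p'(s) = 2*s + 7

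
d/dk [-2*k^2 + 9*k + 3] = 9 - 4*k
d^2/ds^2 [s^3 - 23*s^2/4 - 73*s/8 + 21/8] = 6*s - 23/2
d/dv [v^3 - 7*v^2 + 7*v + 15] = 3*v^2 - 14*v + 7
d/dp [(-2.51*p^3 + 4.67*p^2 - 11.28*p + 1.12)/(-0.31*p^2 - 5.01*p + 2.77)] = (0.7781*p^4 + 25.1502*p^3 - 47.7516*p^2 + 26.5662*p - 25.6344)/(0.0961*p^4 + 3.1062*p^3 + 23.3827*p^2 - 27.7554*p + 7.6729)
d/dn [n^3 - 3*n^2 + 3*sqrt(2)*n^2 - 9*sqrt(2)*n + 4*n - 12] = 3*n^2 - 6*n + 6*sqrt(2)*n - 9*sqrt(2) + 4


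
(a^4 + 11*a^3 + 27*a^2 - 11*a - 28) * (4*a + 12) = 4*a^5 + 56*a^4 + 240*a^3 + 280*a^2 - 244*a - 336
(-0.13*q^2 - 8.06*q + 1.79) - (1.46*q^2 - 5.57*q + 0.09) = -1.59*q^2 - 2.49*q + 1.7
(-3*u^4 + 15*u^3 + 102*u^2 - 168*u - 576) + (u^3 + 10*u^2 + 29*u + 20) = -3*u^4 + 16*u^3 + 112*u^2 - 139*u - 556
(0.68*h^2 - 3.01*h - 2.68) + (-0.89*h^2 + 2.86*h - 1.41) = -0.21*h^2 - 0.15*h - 4.09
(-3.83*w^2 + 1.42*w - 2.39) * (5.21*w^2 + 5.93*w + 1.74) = -19.9543*w^4 - 15.3137*w^3 - 10.6955*w^2 - 11.7019*w - 4.1586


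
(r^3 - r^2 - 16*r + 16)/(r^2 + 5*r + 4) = (r^2 - 5*r + 4)/(r + 1)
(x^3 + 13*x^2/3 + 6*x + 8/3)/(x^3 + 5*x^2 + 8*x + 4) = (x + 4/3)/(x + 2)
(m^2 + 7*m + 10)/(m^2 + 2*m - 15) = (m + 2)/(m - 3)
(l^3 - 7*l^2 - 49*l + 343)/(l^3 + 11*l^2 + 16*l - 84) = (l^2 - 14*l + 49)/(l^2 + 4*l - 12)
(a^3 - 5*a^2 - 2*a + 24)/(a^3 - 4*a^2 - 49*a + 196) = (a^2 - a - 6)/(a^2 - 49)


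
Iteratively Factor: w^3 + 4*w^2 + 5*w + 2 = (w + 2)*(w^2 + 2*w + 1) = (w + 1)*(w + 2)*(w + 1)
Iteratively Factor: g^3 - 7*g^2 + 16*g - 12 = (g - 2)*(g^2 - 5*g + 6) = (g - 3)*(g - 2)*(g - 2)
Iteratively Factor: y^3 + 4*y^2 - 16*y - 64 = (y + 4)*(y^2 - 16) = (y + 4)^2*(y - 4)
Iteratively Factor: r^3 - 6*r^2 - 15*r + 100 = (r - 5)*(r^2 - r - 20) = (r - 5)*(r + 4)*(r - 5)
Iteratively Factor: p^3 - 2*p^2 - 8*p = (p - 4)*(p^2 + 2*p) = (p - 4)*(p + 2)*(p)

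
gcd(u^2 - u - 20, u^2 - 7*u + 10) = u - 5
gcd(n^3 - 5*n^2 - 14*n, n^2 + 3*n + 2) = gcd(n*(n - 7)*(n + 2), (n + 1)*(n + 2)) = n + 2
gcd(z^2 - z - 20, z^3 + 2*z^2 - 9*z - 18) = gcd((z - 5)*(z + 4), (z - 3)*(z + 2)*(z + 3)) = 1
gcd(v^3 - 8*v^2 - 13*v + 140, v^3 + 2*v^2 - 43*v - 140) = v^2 - 3*v - 28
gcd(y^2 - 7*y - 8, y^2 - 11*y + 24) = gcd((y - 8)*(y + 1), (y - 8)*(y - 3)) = y - 8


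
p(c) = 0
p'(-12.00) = 0.00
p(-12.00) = 0.00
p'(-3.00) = 0.00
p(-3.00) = 0.00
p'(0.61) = 0.00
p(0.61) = 0.00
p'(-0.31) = 0.00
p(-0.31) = 0.00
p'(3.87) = 0.00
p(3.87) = 0.00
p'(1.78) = 0.00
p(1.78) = 0.00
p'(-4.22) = 0.00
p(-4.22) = 0.00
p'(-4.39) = 0.00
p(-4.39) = 0.00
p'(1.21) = 0.00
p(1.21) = 0.00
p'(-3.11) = 0.00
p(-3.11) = 0.00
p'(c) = 0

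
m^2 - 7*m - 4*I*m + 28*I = (m - 7)*(m - 4*I)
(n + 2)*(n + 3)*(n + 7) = n^3 + 12*n^2 + 41*n + 42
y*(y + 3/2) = y^2 + 3*y/2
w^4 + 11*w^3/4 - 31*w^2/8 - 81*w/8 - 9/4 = (w - 2)*(w + 1/4)*(w + 3/2)*(w + 3)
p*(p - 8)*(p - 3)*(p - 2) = p^4 - 13*p^3 + 46*p^2 - 48*p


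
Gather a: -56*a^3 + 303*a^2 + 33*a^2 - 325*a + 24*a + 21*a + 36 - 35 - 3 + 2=-56*a^3 + 336*a^2 - 280*a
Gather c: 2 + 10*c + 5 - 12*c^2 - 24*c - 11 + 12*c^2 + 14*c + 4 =0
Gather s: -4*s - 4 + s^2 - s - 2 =s^2 - 5*s - 6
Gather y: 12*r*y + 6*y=y*(12*r + 6)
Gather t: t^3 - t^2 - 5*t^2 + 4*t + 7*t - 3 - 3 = t^3 - 6*t^2 + 11*t - 6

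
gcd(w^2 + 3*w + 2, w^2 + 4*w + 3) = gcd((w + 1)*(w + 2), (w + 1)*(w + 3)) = w + 1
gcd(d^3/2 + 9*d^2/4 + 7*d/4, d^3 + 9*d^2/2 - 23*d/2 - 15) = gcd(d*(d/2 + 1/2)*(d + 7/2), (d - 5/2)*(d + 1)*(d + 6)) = d + 1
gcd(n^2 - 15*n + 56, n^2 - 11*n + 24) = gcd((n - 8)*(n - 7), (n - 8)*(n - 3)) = n - 8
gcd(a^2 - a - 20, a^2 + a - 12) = a + 4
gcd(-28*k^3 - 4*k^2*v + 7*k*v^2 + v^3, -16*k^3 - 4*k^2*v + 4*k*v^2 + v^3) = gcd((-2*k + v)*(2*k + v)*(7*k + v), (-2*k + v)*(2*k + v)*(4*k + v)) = -4*k^2 + v^2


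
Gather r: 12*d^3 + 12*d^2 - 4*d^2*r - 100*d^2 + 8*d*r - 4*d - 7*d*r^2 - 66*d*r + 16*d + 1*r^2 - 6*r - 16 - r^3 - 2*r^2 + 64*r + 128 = 12*d^3 - 88*d^2 + 12*d - r^3 + r^2*(-7*d - 1) + r*(-4*d^2 - 58*d + 58) + 112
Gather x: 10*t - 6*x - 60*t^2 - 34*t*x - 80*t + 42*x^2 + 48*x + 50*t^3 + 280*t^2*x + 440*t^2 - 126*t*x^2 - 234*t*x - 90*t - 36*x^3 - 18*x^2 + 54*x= 50*t^3 + 380*t^2 - 160*t - 36*x^3 + x^2*(24 - 126*t) + x*(280*t^2 - 268*t + 96)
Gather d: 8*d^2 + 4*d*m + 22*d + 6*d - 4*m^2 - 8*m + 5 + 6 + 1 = 8*d^2 + d*(4*m + 28) - 4*m^2 - 8*m + 12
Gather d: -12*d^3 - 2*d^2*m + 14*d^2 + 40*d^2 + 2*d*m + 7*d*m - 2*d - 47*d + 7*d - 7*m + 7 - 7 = -12*d^3 + d^2*(54 - 2*m) + d*(9*m - 42) - 7*m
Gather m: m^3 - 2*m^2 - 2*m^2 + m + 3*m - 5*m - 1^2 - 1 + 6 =m^3 - 4*m^2 - m + 4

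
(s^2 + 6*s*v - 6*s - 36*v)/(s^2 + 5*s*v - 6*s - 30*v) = (s + 6*v)/(s + 5*v)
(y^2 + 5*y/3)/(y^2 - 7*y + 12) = y*(3*y + 5)/(3*(y^2 - 7*y + 12))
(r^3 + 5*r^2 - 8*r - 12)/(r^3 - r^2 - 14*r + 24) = (r^2 + 7*r + 6)/(r^2 + r - 12)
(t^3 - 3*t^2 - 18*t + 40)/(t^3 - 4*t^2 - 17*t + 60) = (t - 2)/(t - 3)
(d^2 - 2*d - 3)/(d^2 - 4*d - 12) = (-d^2 + 2*d + 3)/(-d^2 + 4*d + 12)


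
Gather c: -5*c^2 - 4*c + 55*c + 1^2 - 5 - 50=-5*c^2 + 51*c - 54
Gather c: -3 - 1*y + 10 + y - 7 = 0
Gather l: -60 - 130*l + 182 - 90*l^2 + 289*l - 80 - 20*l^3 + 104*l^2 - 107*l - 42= -20*l^3 + 14*l^2 + 52*l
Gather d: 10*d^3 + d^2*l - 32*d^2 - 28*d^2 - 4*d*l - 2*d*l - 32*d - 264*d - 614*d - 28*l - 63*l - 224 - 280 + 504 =10*d^3 + d^2*(l - 60) + d*(-6*l - 910) - 91*l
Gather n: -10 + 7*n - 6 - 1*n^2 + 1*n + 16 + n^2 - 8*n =0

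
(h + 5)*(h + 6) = h^2 + 11*h + 30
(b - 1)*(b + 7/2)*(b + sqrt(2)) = b^3 + sqrt(2)*b^2 + 5*b^2/2 - 7*b/2 + 5*sqrt(2)*b/2 - 7*sqrt(2)/2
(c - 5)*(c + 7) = c^2 + 2*c - 35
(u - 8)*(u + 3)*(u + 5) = u^3 - 49*u - 120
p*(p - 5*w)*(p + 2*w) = p^3 - 3*p^2*w - 10*p*w^2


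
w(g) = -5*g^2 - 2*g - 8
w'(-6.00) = 58.00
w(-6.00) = -176.00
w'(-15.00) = 148.00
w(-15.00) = -1103.00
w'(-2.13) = 19.30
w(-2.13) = -26.42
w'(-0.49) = 2.90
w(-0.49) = -8.22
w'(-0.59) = 3.90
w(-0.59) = -8.56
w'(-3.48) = 32.80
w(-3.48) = -61.59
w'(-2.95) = 27.50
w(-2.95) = -45.61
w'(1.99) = -21.90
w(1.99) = -31.78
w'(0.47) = -6.70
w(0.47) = -10.04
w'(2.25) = -24.50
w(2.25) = -37.81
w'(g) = -10*g - 2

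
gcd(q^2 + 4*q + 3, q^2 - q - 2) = q + 1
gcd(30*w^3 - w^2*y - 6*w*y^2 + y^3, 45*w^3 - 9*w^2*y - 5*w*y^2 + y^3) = 15*w^2 - 8*w*y + y^2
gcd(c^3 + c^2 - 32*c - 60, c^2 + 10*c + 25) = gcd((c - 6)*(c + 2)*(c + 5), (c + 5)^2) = c + 5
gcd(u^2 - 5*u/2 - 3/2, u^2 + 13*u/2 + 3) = u + 1/2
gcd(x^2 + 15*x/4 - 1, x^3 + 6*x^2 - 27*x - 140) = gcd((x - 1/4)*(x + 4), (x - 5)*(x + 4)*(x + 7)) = x + 4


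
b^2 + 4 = (b - 2*I)*(b + 2*I)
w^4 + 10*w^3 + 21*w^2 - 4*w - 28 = (w - 1)*(w + 2)^2*(w + 7)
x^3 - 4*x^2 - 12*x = x*(x - 6)*(x + 2)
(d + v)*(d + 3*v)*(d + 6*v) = d^3 + 10*d^2*v + 27*d*v^2 + 18*v^3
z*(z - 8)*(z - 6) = z^3 - 14*z^2 + 48*z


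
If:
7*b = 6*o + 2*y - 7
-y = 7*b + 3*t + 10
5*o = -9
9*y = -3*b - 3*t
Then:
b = -51/20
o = -9/5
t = 21/8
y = -1/40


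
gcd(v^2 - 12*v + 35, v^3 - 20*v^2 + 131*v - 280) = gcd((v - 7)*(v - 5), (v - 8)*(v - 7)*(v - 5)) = v^2 - 12*v + 35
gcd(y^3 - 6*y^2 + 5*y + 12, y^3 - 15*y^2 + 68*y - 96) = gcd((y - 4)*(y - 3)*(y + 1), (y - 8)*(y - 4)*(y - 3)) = y^2 - 7*y + 12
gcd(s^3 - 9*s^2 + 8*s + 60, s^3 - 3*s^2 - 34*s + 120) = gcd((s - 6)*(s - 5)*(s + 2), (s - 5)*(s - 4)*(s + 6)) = s - 5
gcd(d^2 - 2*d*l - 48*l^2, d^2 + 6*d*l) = d + 6*l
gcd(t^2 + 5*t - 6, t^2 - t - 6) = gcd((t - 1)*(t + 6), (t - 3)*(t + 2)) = 1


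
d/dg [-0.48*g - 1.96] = -0.480000000000000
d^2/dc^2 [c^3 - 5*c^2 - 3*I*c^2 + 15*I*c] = 6*c - 10 - 6*I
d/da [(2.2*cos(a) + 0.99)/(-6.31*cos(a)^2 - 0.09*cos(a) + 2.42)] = (13.882*sin(a)^2 - 12.4938*cos(a) - 19.2951)*sin(a)/(6.31*cos(a)^2 + 0.09*cos(a) - 2.42)^2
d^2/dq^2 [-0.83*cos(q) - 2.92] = 0.83*cos(q)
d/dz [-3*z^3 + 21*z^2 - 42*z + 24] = -9*z^2 + 42*z - 42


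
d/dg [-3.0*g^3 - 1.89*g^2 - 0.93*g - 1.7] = -9.0*g^2 - 3.78*g - 0.93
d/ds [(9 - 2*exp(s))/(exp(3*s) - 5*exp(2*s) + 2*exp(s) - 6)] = (4*exp(3*s) - 37*exp(2*s) + 90*exp(s) - 6)*exp(s)/(exp(6*s) - 10*exp(5*s) + 29*exp(4*s) - 32*exp(3*s) + 64*exp(2*s) - 24*exp(s) + 36)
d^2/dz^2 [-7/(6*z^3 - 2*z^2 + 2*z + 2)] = 7*((9*z - 1)*(3*z^3 - z^2 + z + 1) - (9*z^2 - 2*z + 1)^2)/(3*z^3 - z^2 + z + 1)^3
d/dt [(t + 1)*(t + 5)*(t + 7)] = 3*t^2 + 26*t + 47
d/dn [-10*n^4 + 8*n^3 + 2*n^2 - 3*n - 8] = -40*n^3 + 24*n^2 + 4*n - 3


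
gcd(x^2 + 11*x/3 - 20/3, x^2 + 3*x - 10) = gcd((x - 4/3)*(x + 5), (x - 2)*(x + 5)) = x + 5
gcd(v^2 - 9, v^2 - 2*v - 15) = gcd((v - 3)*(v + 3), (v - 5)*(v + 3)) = v + 3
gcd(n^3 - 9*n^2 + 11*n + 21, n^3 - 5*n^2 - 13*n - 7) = n^2 - 6*n - 7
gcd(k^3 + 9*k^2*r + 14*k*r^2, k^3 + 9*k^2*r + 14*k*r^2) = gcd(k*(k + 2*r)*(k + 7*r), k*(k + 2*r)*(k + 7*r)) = k^3 + 9*k^2*r + 14*k*r^2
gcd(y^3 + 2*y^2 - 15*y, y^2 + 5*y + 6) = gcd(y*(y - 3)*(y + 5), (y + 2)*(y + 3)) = 1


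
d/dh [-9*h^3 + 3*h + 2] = 3 - 27*h^2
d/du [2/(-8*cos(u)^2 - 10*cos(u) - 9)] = -4*(8*cos(u) + 5)*sin(u)/(8*cos(u)^2 + 10*cos(u) + 9)^2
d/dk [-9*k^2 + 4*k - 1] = 4 - 18*k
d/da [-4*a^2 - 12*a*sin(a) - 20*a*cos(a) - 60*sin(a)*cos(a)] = 20*a*sin(a) - 12*a*cos(a) - 8*a - 12*sin(a) - 20*cos(a) - 60*cos(2*a)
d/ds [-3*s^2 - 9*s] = -6*s - 9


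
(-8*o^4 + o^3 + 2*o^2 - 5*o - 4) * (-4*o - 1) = 32*o^5 + 4*o^4 - 9*o^3 + 18*o^2 + 21*o + 4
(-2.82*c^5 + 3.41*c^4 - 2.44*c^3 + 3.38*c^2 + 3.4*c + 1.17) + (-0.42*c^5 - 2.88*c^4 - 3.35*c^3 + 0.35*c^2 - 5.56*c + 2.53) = -3.24*c^5 + 0.53*c^4 - 5.79*c^3 + 3.73*c^2 - 2.16*c + 3.7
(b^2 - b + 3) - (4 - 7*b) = b^2 + 6*b - 1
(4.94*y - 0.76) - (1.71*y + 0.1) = 3.23*y - 0.86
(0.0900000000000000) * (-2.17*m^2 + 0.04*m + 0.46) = -0.1953*m^2 + 0.0036*m + 0.0414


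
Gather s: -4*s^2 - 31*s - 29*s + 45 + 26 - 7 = -4*s^2 - 60*s + 64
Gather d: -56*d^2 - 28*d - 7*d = -56*d^2 - 35*d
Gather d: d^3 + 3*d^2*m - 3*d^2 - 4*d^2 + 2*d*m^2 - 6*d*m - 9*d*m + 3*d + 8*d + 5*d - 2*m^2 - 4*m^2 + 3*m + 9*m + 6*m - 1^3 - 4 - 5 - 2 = d^3 + d^2*(3*m - 7) + d*(2*m^2 - 15*m + 16) - 6*m^2 + 18*m - 12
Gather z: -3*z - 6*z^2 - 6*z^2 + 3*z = -12*z^2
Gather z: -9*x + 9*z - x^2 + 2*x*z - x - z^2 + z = -x^2 - 10*x - z^2 + z*(2*x + 10)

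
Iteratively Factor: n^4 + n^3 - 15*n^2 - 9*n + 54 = (n - 2)*(n^3 + 3*n^2 - 9*n - 27) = (n - 3)*(n - 2)*(n^2 + 6*n + 9) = (n - 3)*(n - 2)*(n + 3)*(n + 3)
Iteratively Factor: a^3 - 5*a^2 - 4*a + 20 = (a + 2)*(a^2 - 7*a + 10) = (a - 5)*(a + 2)*(a - 2)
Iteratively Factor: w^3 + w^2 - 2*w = (w)*(w^2 + w - 2) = w*(w - 1)*(w + 2)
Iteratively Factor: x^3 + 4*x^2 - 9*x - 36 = (x + 3)*(x^2 + x - 12) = (x + 3)*(x + 4)*(x - 3)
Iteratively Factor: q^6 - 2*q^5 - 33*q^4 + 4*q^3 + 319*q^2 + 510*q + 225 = (q + 1)*(q^5 - 3*q^4 - 30*q^3 + 34*q^2 + 285*q + 225) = (q + 1)*(q + 3)*(q^4 - 6*q^3 - 12*q^2 + 70*q + 75) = (q - 5)*(q + 1)*(q + 3)*(q^3 - q^2 - 17*q - 15) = (q - 5)*(q + 1)*(q + 3)^2*(q^2 - 4*q - 5) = (q - 5)^2*(q + 1)*(q + 3)^2*(q + 1)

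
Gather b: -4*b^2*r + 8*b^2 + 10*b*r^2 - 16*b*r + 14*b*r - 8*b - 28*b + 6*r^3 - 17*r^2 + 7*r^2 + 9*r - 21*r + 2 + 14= b^2*(8 - 4*r) + b*(10*r^2 - 2*r - 36) + 6*r^3 - 10*r^2 - 12*r + 16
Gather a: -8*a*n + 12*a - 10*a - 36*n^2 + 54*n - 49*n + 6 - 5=a*(2 - 8*n) - 36*n^2 + 5*n + 1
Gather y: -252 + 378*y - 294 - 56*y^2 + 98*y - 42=-56*y^2 + 476*y - 588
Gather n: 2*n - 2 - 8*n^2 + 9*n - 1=-8*n^2 + 11*n - 3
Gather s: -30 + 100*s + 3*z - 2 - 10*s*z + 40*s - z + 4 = s*(140 - 10*z) + 2*z - 28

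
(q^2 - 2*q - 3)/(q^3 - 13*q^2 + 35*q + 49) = (q - 3)/(q^2 - 14*q + 49)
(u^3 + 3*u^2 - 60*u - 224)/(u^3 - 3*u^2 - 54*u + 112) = (u + 4)/(u - 2)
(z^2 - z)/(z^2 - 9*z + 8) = z/(z - 8)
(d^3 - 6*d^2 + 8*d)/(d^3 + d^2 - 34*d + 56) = d/(d + 7)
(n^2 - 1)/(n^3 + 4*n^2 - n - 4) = 1/(n + 4)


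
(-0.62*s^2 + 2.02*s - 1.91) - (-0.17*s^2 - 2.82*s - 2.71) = -0.45*s^2 + 4.84*s + 0.8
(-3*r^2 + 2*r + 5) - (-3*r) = -3*r^2 + 5*r + 5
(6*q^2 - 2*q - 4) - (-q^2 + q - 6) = 7*q^2 - 3*q + 2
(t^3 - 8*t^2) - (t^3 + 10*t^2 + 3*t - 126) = -18*t^2 - 3*t + 126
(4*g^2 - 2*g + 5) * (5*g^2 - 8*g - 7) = 20*g^4 - 42*g^3 + 13*g^2 - 26*g - 35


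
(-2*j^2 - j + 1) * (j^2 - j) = -2*j^4 + j^3 + 2*j^2 - j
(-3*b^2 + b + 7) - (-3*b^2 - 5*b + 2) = 6*b + 5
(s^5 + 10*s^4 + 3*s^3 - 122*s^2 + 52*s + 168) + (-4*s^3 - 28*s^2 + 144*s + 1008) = s^5 + 10*s^4 - s^3 - 150*s^2 + 196*s + 1176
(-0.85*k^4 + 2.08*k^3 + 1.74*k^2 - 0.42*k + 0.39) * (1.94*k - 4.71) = -1.649*k^5 + 8.0387*k^4 - 6.4212*k^3 - 9.0102*k^2 + 2.7348*k - 1.8369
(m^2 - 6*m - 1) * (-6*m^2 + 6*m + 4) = -6*m^4 + 42*m^3 - 26*m^2 - 30*m - 4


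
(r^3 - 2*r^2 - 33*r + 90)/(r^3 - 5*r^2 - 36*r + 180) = (r - 3)/(r - 6)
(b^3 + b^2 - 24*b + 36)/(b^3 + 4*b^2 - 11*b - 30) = (b^2 + 4*b - 12)/(b^2 + 7*b + 10)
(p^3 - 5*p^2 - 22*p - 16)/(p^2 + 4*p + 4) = (p^2 - 7*p - 8)/(p + 2)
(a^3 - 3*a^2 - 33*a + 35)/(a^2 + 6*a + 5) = (a^2 - 8*a + 7)/(a + 1)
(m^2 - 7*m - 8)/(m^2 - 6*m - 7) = (m - 8)/(m - 7)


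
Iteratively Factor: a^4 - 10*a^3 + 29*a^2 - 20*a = (a - 5)*(a^3 - 5*a^2 + 4*a) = (a - 5)*(a - 4)*(a^2 - a) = (a - 5)*(a - 4)*(a - 1)*(a)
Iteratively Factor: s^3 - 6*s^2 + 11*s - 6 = (s - 1)*(s^2 - 5*s + 6) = (s - 2)*(s - 1)*(s - 3)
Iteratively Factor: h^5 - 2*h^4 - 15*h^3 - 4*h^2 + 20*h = (h + 2)*(h^4 - 4*h^3 - 7*h^2 + 10*h) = (h + 2)^2*(h^3 - 6*h^2 + 5*h) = (h - 1)*(h + 2)^2*(h^2 - 5*h) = (h - 5)*(h - 1)*(h + 2)^2*(h)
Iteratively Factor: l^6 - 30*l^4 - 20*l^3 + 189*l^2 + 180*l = (l - 5)*(l^5 + 5*l^4 - 5*l^3 - 45*l^2 - 36*l) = (l - 5)*(l + 4)*(l^4 + l^3 - 9*l^2 - 9*l) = l*(l - 5)*(l + 4)*(l^3 + l^2 - 9*l - 9) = l*(l - 5)*(l + 3)*(l + 4)*(l^2 - 2*l - 3) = l*(l - 5)*(l - 3)*(l + 3)*(l + 4)*(l + 1)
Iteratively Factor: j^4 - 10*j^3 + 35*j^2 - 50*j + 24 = (j - 1)*(j^3 - 9*j^2 + 26*j - 24) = (j - 2)*(j - 1)*(j^2 - 7*j + 12) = (j - 4)*(j - 2)*(j - 1)*(j - 3)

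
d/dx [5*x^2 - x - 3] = 10*x - 1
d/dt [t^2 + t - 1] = 2*t + 1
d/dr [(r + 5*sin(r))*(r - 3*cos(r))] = (r + 5*sin(r))*(3*sin(r) + 1) + (r - 3*cos(r))*(5*cos(r) + 1)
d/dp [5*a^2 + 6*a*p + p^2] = 6*a + 2*p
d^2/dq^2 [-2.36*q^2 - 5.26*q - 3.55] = -4.72000000000000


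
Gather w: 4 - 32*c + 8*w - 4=-32*c + 8*w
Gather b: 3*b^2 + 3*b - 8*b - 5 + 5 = 3*b^2 - 5*b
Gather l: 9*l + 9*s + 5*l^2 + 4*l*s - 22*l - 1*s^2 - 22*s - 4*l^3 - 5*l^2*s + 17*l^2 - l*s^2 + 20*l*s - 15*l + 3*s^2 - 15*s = -4*l^3 + l^2*(22 - 5*s) + l*(-s^2 + 24*s - 28) + 2*s^2 - 28*s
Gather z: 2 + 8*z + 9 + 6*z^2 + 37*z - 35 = 6*z^2 + 45*z - 24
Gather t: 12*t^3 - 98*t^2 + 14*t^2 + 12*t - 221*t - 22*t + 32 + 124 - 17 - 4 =12*t^3 - 84*t^2 - 231*t + 135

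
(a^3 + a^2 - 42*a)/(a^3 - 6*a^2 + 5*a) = (a^2 + a - 42)/(a^2 - 6*a + 5)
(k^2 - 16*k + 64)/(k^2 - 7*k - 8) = (k - 8)/(k + 1)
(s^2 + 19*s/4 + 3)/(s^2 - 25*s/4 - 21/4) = (s + 4)/(s - 7)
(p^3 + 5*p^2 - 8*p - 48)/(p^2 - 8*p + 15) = (p^2 + 8*p + 16)/(p - 5)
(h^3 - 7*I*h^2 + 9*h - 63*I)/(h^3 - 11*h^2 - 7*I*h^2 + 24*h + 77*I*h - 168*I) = (h^2 + 9)/(h^2 - 11*h + 24)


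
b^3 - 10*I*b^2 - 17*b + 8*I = (b - 8*I)*(b - I)^2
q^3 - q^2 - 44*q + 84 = (q - 6)*(q - 2)*(q + 7)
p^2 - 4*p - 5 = (p - 5)*(p + 1)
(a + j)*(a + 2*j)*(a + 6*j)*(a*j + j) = a^4*j + 9*a^3*j^2 + a^3*j + 20*a^2*j^3 + 9*a^2*j^2 + 12*a*j^4 + 20*a*j^3 + 12*j^4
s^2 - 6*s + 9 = (s - 3)^2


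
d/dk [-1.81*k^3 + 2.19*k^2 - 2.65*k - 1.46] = -5.43*k^2 + 4.38*k - 2.65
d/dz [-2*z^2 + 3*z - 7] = 3 - 4*z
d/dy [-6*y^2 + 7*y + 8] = 7 - 12*y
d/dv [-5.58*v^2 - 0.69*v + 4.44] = -11.16*v - 0.69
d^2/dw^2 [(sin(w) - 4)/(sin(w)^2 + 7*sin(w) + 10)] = (-sin(w)^5 + 23*sin(w)^4 + 146*sin(w)^3 + 82*sin(w)^2 - 608*sin(w) - 452)/(sin(w)^2 + 7*sin(w) + 10)^3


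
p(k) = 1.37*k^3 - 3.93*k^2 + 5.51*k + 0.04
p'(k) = 4.11*k^2 - 7.86*k + 5.51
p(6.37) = 229.78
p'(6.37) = 122.21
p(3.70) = 36.02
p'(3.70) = 32.69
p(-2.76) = -73.91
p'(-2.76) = 58.51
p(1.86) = 5.51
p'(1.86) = 5.11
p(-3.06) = -92.87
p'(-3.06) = 68.05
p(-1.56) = -23.32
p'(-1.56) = 27.77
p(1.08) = 3.13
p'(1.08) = 1.82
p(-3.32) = -111.71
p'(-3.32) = 76.91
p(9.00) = 730.03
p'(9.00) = 267.68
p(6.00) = 187.54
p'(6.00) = 106.31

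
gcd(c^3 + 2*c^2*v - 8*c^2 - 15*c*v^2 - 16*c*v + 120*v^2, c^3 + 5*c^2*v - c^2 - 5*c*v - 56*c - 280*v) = c^2 + 5*c*v - 8*c - 40*v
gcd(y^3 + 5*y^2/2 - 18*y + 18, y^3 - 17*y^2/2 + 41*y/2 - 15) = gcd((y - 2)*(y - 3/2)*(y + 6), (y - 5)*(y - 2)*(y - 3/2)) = y^2 - 7*y/2 + 3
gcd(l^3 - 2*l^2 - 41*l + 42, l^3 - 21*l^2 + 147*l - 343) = l - 7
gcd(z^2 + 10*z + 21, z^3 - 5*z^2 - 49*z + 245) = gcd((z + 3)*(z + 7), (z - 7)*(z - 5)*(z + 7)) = z + 7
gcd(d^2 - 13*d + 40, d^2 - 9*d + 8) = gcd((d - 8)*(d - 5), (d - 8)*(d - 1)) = d - 8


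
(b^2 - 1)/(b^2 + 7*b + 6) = (b - 1)/(b + 6)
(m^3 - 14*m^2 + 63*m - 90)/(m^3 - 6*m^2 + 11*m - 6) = (m^2 - 11*m + 30)/(m^2 - 3*m + 2)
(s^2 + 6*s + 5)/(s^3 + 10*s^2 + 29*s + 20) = 1/(s + 4)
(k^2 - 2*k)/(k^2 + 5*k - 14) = k/(k + 7)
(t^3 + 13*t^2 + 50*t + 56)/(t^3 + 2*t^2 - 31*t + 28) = (t^2 + 6*t + 8)/(t^2 - 5*t + 4)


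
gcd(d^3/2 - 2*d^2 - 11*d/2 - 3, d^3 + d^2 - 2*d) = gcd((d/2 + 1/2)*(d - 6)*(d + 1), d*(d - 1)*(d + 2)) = 1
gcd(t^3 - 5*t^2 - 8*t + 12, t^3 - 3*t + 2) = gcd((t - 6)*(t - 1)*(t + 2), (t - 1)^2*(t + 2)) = t^2 + t - 2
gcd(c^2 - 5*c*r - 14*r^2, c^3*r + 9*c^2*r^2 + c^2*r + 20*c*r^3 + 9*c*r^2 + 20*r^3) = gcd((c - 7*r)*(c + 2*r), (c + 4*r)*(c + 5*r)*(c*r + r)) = 1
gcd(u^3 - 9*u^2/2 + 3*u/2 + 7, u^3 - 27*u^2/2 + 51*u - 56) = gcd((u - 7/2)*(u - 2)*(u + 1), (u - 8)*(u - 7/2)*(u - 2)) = u^2 - 11*u/2 + 7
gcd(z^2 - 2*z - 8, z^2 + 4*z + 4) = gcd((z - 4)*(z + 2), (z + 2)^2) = z + 2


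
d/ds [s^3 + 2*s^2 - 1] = s*(3*s + 4)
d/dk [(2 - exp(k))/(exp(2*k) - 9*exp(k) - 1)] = ((exp(k) - 2)*(2*exp(k) - 9) - exp(2*k) + 9*exp(k) + 1)*exp(k)/(-exp(2*k) + 9*exp(k) + 1)^2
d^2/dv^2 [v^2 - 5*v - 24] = 2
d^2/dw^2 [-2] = 0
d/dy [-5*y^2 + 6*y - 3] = 6 - 10*y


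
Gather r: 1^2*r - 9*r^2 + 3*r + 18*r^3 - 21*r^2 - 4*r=18*r^3 - 30*r^2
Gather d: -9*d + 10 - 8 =2 - 9*d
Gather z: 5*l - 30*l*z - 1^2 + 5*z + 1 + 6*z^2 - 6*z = 5*l + 6*z^2 + z*(-30*l - 1)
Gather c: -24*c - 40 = -24*c - 40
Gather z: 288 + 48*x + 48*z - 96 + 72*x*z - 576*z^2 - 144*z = 48*x - 576*z^2 + z*(72*x - 96) + 192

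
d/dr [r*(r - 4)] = 2*r - 4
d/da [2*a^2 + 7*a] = 4*a + 7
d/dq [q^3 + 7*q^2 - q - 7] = 3*q^2 + 14*q - 1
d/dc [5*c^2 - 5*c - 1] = 10*c - 5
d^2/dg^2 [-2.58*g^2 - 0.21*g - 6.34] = -5.16000000000000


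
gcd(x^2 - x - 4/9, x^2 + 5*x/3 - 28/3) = 1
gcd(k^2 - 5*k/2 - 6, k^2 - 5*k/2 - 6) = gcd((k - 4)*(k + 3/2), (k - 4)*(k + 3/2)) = k^2 - 5*k/2 - 6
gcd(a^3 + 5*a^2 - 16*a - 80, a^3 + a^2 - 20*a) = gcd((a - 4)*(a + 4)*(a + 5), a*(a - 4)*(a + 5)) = a^2 + a - 20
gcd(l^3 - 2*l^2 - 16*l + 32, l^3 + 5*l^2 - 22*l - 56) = l - 4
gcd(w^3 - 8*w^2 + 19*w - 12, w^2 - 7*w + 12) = w^2 - 7*w + 12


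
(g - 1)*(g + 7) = g^2 + 6*g - 7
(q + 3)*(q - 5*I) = q^2 + 3*q - 5*I*q - 15*I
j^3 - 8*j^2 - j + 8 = (j - 8)*(j - 1)*(j + 1)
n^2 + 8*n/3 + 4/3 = (n + 2/3)*(n + 2)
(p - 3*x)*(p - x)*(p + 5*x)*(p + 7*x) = p^4 + 8*p^3*x - 10*p^2*x^2 - 104*p*x^3 + 105*x^4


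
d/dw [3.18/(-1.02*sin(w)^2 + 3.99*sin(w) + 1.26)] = (6.4872*sin(w) - 12.6882)*cos(w)/(-1.02*sin(w)^2 + 3.99*sin(w) + 1.26)^2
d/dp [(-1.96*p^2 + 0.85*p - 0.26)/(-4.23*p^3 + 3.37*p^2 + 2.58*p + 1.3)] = (-8.2908*p^4 + 7.191*p^3 - 11.2207*p^2 - 3.3436*p + 1.7758)/(17.8929*p^6 - 28.5102*p^5 - 10.4699*p^4 + 6.3912*p^3 + 15.4184*p^2 + 6.708*p + 1.69)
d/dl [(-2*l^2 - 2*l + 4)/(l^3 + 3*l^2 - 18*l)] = 2*(l^4 + 2*l^3 + 15*l^2 - 12*l + 36)/(l^2*(l^4 + 6*l^3 - 27*l^2 - 108*l + 324))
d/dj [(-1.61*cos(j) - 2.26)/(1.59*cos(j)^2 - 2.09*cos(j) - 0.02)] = (-2.5599*cos(j)^2 - 7.1868*cos(j) + 4.6912)*sin(j)/(2.5281*cos(j)^4 - 6.6462*cos(j)^3 + 4.3045*cos(j)^2 + 0.0836*cos(j) + 0.0004)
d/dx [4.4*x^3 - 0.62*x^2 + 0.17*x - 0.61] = 13.2*x^2 - 1.24*x + 0.17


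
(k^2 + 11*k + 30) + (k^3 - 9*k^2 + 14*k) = k^3 - 8*k^2 + 25*k + 30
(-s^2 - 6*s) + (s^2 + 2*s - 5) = -4*s - 5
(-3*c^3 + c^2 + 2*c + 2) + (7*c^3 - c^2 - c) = 4*c^3 + c + 2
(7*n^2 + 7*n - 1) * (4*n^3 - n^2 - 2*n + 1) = 28*n^5 + 21*n^4 - 25*n^3 - 6*n^2 + 9*n - 1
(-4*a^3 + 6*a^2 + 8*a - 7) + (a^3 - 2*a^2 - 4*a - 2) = -3*a^3 + 4*a^2 + 4*a - 9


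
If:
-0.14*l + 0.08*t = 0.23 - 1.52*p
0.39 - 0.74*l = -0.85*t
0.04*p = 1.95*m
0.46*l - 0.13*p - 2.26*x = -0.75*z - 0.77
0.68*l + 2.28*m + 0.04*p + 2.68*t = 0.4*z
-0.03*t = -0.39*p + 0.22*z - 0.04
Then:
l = 0.47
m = 0.00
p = 0.20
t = -0.05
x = 0.60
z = 0.54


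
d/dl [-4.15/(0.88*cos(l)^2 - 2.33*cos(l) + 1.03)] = (9.6695 - 7.304*cos(l))*sin(l)/(0.88*cos(l)^2 - 2.33*cos(l) + 1.03)^2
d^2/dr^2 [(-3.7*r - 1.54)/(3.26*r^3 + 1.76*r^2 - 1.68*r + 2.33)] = (-235.93272*r^5 - 323.772768*r^4 - 204.825024*r^3 + 359.237328*r^2 + 188.543784*r - 25.029088)/(34.645976*r^9 + 56.113728*r^8 - 23.268576*r^7 + 21.903692*r^6 + 92.202816*r^5 - 40.011168*r^4 + 7.01694600000001*r^3 + 48.393168*r^2 - 27.361656*r + 12.649337)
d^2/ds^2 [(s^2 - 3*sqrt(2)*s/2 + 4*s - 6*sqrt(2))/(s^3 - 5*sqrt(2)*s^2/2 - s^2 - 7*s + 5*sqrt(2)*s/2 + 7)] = 2*(4*s^6 - 18*sqrt(2)*s^5 + 48*s^5 - 276*sqrt(2)*s^4 + 126*s^4 + 49*sqrt(2)*s^3 + 1084*s^3 - 1668*s^2 - 6*sqrt(2)*s^2 - 2454*s + 1614*sqrt(2)*s - 2218*sqrt(2) + 2030)/(4*s^9 - 30*sqrt(2)*s^8 - 12*s^8 + 78*s^7 + 90*sqrt(2)*s^7 - 202*s^6 + 205*sqrt(2)*s^6 - 855*sqrt(2)*s^5 - 264*s^5 - 585*sqrt(2)*s^4 + 1320*s^4 - 2758*s^3 + 4115*sqrt(2)*s^3 - 4410*sqrt(2)*s^2 + 4578*s^2 - 4116*s + 1470*sqrt(2)*s + 1372)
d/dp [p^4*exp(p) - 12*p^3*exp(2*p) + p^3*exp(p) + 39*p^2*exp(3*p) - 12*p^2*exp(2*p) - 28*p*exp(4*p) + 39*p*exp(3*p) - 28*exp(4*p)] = (p^4 - 24*p^3*exp(p) + 5*p^3 + 117*p^2*exp(2*p) - 60*p^2*exp(p) + 3*p^2 - 112*p*exp(3*p) + 195*p*exp(2*p) - 24*p*exp(p) - 140*exp(3*p) + 39*exp(2*p))*exp(p)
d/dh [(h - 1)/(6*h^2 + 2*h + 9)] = (-6*h^2 + 12*h + 11)/(36*h^4 + 24*h^3 + 112*h^2 + 36*h + 81)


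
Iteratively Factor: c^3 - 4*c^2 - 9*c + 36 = (c - 4)*(c^2 - 9) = (c - 4)*(c + 3)*(c - 3)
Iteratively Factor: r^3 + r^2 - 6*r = (r - 2)*(r^2 + 3*r) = r*(r - 2)*(r + 3)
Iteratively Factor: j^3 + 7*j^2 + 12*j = (j + 3)*(j^2 + 4*j) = (j + 3)*(j + 4)*(j)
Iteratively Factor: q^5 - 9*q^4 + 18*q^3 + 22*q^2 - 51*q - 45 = (q - 3)*(q^4 - 6*q^3 + 22*q + 15) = (q - 3)*(q + 1)*(q^3 - 7*q^2 + 7*q + 15) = (q - 5)*(q - 3)*(q + 1)*(q^2 - 2*q - 3) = (q - 5)*(q - 3)^2*(q + 1)*(q + 1)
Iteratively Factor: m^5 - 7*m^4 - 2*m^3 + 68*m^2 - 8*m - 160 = (m - 5)*(m^4 - 2*m^3 - 12*m^2 + 8*m + 32) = (m - 5)*(m - 4)*(m^3 + 2*m^2 - 4*m - 8) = (m - 5)*(m - 4)*(m + 2)*(m^2 - 4) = (m - 5)*(m - 4)*(m + 2)^2*(m - 2)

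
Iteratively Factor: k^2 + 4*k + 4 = (k + 2)*(k + 2)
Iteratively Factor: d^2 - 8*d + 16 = (d - 4)*(d - 4)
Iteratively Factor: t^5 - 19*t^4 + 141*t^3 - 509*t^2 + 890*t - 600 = (t - 3)*(t^4 - 16*t^3 + 93*t^2 - 230*t + 200) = (t - 4)*(t - 3)*(t^3 - 12*t^2 + 45*t - 50) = (t - 5)*(t - 4)*(t - 3)*(t^2 - 7*t + 10) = (t - 5)*(t - 4)*(t - 3)*(t - 2)*(t - 5)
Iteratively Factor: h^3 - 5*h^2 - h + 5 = (h - 1)*(h^2 - 4*h - 5) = (h - 1)*(h + 1)*(h - 5)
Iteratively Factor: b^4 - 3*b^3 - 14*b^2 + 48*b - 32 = (b - 1)*(b^3 - 2*b^2 - 16*b + 32) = (b - 4)*(b - 1)*(b^2 + 2*b - 8) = (b - 4)*(b - 1)*(b + 4)*(b - 2)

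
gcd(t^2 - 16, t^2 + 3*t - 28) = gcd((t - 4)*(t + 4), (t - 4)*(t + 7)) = t - 4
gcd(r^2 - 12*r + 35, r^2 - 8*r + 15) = r - 5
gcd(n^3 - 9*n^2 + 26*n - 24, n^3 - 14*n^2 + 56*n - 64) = n^2 - 6*n + 8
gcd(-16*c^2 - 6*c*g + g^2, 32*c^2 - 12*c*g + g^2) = 8*c - g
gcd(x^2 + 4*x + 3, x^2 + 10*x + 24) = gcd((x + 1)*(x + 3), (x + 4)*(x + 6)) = 1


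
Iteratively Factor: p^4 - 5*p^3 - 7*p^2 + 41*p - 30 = (p - 2)*(p^3 - 3*p^2 - 13*p + 15) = (p - 5)*(p - 2)*(p^2 + 2*p - 3) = (p - 5)*(p - 2)*(p - 1)*(p + 3)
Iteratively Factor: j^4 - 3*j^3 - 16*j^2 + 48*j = (j)*(j^3 - 3*j^2 - 16*j + 48) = j*(j - 3)*(j^2 - 16) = j*(j - 4)*(j - 3)*(j + 4)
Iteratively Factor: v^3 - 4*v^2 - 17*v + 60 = (v - 3)*(v^2 - v - 20) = (v - 5)*(v - 3)*(v + 4)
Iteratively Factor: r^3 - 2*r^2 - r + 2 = (r - 1)*(r^2 - r - 2) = (r - 1)*(r + 1)*(r - 2)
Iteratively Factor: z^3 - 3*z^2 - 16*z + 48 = (z + 4)*(z^2 - 7*z + 12) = (z - 3)*(z + 4)*(z - 4)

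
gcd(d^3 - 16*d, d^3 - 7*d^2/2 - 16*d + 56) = d^2 - 16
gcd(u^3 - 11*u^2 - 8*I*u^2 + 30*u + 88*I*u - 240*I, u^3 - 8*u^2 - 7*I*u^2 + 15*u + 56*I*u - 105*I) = u - 5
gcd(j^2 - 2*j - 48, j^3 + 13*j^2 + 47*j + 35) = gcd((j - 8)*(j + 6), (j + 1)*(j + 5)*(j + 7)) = 1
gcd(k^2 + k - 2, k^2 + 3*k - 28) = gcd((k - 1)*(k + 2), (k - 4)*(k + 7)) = 1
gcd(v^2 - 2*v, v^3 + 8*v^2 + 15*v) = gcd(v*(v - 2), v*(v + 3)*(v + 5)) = v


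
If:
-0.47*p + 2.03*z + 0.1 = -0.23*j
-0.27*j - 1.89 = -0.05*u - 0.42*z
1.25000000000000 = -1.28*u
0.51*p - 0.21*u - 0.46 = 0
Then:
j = -6.02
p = 0.50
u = -0.98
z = 0.75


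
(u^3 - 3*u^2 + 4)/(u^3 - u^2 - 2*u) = (u - 2)/u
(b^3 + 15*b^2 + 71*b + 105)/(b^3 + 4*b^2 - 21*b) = (b^2 + 8*b + 15)/(b*(b - 3))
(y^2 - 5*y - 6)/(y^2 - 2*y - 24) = (y + 1)/(y + 4)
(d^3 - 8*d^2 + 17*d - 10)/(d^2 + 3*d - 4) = (d^2 - 7*d + 10)/(d + 4)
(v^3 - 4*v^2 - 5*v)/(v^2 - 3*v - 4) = v*(v - 5)/(v - 4)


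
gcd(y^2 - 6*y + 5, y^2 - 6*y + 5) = y^2 - 6*y + 5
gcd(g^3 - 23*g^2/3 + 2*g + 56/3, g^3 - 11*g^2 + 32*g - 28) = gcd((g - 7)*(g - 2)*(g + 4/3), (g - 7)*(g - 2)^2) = g^2 - 9*g + 14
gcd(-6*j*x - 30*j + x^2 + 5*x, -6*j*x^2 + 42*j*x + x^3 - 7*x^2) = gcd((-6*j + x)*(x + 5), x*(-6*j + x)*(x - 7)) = -6*j + x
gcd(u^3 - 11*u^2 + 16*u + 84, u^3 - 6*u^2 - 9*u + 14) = u^2 - 5*u - 14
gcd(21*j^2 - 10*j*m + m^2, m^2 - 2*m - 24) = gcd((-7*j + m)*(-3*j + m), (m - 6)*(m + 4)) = 1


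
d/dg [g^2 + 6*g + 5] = 2*g + 6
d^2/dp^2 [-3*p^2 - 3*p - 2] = -6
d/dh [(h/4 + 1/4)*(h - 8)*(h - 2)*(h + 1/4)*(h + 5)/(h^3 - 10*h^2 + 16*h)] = h/2 + 25/16 - 5/(16*h^2)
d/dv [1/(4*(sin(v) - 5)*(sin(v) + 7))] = -(sin(v) + 1)*cos(v)/(2*(sin(v) - 5)^2*(sin(v) + 7)^2)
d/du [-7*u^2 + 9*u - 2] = 9 - 14*u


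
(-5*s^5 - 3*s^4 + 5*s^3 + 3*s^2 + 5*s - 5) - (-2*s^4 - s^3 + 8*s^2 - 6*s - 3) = -5*s^5 - s^4 + 6*s^3 - 5*s^2 + 11*s - 2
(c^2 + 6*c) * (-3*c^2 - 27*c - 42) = -3*c^4 - 45*c^3 - 204*c^2 - 252*c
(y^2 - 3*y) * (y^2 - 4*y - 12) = y^4 - 7*y^3 + 36*y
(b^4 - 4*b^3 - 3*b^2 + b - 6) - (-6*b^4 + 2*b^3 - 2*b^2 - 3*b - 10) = 7*b^4 - 6*b^3 - b^2 + 4*b + 4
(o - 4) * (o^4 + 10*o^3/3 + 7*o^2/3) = o^5 - 2*o^4/3 - 11*o^3 - 28*o^2/3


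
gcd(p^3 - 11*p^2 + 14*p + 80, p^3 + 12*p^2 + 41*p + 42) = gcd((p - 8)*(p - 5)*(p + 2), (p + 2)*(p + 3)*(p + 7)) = p + 2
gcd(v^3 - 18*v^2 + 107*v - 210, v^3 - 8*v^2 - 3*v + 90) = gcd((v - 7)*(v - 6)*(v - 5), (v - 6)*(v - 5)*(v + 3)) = v^2 - 11*v + 30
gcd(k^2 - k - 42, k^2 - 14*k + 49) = k - 7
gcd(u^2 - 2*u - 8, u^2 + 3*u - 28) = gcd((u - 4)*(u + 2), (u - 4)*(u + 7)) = u - 4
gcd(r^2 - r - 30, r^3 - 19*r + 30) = r + 5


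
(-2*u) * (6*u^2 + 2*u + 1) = -12*u^3 - 4*u^2 - 2*u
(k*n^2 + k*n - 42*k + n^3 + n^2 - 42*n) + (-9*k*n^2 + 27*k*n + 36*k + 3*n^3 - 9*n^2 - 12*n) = -8*k*n^2 + 28*k*n - 6*k + 4*n^3 - 8*n^2 - 54*n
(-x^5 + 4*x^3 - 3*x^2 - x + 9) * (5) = -5*x^5 + 20*x^3 - 15*x^2 - 5*x + 45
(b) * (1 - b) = -b^2 + b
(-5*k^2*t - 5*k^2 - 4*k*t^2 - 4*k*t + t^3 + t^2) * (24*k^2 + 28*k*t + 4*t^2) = -120*k^4*t - 120*k^4 - 236*k^3*t^2 - 236*k^3*t - 108*k^2*t^3 - 108*k^2*t^2 + 12*k*t^4 + 12*k*t^3 + 4*t^5 + 4*t^4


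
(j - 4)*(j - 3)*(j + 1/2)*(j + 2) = j^4 - 9*j^3/2 - 9*j^2/2 + 23*j + 12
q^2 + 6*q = q*(q + 6)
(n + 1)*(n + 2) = n^2 + 3*n + 2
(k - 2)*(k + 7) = k^2 + 5*k - 14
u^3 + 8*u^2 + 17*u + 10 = (u + 1)*(u + 2)*(u + 5)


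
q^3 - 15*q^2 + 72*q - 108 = (q - 6)^2*(q - 3)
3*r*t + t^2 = t*(3*r + t)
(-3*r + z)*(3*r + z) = -9*r^2 + z^2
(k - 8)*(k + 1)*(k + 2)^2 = k^4 - 3*k^3 - 32*k^2 - 60*k - 32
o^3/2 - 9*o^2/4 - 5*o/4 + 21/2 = (o/2 + 1)*(o - 7/2)*(o - 3)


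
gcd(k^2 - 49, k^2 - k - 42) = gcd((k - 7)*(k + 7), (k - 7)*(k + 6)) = k - 7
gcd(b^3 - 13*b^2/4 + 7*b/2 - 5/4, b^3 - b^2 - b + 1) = b^2 - 2*b + 1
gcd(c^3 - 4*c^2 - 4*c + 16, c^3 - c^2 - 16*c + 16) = c - 4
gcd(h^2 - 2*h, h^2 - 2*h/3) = h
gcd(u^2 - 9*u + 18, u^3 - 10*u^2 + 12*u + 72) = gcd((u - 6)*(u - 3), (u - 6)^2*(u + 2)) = u - 6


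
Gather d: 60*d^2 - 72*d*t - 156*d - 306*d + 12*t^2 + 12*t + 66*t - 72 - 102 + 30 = 60*d^2 + d*(-72*t - 462) + 12*t^2 + 78*t - 144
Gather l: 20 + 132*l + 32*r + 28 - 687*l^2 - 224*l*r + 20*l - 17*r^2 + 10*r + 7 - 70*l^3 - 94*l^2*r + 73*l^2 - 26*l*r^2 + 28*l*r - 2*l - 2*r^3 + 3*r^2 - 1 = -70*l^3 + l^2*(-94*r - 614) + l*(-26*r^2 - 196*r + 150) - 2*r^3 - 14*r^2 + 42*r + 54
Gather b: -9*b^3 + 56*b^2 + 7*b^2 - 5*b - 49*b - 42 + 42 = -9*b^3 + 63*b^2 - 54*b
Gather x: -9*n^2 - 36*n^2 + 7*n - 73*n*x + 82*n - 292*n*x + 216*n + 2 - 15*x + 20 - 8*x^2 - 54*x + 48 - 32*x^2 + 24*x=-45*n^2 + 305*n - 40*x^2 + x*(-365*n - 45) + 70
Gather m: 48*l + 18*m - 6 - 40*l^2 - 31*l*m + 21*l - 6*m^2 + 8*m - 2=-40*l^2 + 69*l - 6*m^2 + m*(26 - 31*l) - 8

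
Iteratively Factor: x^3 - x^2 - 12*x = (x - 4)*(x^2 + 3*x) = x*(x - 4)*(x + 3)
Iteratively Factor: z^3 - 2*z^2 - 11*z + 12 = (z - 1)*(z^2 - z - 12) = (z - 1)*(z + 3)*(z - 4)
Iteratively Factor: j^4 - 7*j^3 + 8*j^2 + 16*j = (j + 1)*(j^3 - 8*j^2 + 16*j) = (j - 4)*(j + 1)*(j^2 - 4*j) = j*(j - 4)*(j + 1)*(j - 4)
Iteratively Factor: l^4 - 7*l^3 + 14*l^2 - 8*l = (l)*(l^3 - 7*l^2 + 14*l - 8) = l*(l - 2)*(l^2 - 5*l + 4) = l*(l - 4)*(l - 2)*(l - 1)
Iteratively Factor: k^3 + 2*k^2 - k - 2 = (k - 1)*(k^2 + 3*k + 2) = (k - 1)*(k + 1)*(k + 2)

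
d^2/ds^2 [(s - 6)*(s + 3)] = 2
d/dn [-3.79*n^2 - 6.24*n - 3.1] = -7.58*n - 6.24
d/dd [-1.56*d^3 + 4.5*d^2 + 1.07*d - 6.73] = -4.68*d^2 + 9.0*d + 1.07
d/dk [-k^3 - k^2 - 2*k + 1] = -3*k^2 - 2*k - 2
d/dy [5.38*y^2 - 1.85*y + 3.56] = 10.76*y - 1.85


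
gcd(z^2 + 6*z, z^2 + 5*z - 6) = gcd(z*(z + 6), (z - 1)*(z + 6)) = z + 6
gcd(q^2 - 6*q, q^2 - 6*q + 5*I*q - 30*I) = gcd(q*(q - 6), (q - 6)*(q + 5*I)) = q - 6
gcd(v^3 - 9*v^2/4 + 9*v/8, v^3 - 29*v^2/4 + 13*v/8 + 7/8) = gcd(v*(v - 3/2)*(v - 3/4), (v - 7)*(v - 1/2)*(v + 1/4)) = 1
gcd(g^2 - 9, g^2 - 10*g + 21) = g - 3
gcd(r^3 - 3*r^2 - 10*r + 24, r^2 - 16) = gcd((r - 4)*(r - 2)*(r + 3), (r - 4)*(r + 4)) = r - 4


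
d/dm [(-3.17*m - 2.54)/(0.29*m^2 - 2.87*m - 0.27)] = (0.9193*m^2 + 1.4732*m - 6.4339)/(0.0841*m^4 - 1.6646*m^3 + 8.0803*m^2 + 1.5498*m + 0.0729)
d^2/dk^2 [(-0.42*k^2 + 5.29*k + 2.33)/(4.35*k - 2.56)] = (200.492706 - 2.8421709430404e-14*k)/(82.312875*k^3 - 145.3248*k^2 + 85.52448*k - 16.777216)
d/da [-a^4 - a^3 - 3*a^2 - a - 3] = -4*a^3 - 3*a^2 - 6*a - 1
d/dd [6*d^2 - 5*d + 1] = 12*d - 5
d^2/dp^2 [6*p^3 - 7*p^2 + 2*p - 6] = 36*p - 14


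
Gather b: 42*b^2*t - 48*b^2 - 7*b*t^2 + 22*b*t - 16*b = b^2*(42*t - 48) + b*(-7*t^2 + 22*t - 16)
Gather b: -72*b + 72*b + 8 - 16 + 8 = 0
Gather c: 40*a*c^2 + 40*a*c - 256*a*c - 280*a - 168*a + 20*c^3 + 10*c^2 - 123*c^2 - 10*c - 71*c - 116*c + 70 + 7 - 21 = -448*a + 20*c^3 + c^2*(40*a - 113) + c*(-216*a - 197) + 56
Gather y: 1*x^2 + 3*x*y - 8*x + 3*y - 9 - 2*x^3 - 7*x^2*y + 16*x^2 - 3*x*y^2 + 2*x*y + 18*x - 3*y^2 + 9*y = -2*x^3 + 17*x^2 + 10*x + y^2*(-3*x - 3) + y*(-7*x^2 + 5*x + 12) - 9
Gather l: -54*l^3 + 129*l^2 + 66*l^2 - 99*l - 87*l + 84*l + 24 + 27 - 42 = -54*l^3 + 195*l^2 - 102*l + 9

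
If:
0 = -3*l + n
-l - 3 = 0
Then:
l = -3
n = -9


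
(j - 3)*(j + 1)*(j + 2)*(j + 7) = j^4 + 7*j^3 - 7*j^2 - 55*j - 42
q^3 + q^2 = q^2*(q + 1)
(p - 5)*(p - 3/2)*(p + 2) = p^3 - 9*p^2/2 - 11*p/2 + 15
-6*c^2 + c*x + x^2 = (-2*c + x)*(3*c + x)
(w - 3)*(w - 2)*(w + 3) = w^3 - 2*w^2 - 9*w + 18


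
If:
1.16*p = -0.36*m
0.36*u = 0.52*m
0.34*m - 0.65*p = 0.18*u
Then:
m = 0.00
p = 0.00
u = 0.00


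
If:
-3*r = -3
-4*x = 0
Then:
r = 1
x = 0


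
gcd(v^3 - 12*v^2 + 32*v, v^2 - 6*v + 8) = v - 4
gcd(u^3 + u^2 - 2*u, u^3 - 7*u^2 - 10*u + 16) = u^2 + u - 2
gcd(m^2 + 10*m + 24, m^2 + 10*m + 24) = m^2 + 10*m + 24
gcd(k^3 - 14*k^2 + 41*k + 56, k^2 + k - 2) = 1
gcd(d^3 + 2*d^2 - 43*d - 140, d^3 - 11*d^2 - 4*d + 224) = d^2 - 3*d - 28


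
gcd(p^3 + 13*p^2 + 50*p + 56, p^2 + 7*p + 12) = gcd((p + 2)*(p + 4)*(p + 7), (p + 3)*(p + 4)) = p + 4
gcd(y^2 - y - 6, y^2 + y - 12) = y - 3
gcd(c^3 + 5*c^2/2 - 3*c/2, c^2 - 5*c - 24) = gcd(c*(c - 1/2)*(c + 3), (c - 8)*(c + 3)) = c + 3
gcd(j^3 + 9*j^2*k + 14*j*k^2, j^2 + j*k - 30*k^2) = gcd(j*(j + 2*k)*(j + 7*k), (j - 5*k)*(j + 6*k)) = 1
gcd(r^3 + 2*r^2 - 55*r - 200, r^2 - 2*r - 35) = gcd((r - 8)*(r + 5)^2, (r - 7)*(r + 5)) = r + 5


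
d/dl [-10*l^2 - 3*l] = -20*l - 3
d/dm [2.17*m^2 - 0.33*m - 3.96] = 4.34*m - 0.33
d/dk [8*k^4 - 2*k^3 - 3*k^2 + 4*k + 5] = 32*k^3 - 6*k^2 - 6*k + 4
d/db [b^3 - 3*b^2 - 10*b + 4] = 3*b^2 - 6*b - 10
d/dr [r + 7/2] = 1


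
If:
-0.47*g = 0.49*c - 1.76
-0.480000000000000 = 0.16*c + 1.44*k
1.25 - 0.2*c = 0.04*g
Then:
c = 6.95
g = -3.50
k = -1.11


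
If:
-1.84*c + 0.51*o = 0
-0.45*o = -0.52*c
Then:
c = 0.00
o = 0.00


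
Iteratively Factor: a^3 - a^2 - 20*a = (a + 4)*(a^2 - 5*a) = (a - 5)*(a + 4)*(a)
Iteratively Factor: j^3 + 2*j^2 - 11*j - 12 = (j + 1)*(j^2 + j - 12) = (j - 3)*(j + 1)*(j + 4)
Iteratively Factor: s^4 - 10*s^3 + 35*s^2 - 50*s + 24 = (s - 2)*(s^3 - 8*s^2 + 19*s - 12) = (s - 4)*(s - 2)*(s^2 - 4*s + 3) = (s - 4)*(s - 2)*(s - 1)*(s - 3)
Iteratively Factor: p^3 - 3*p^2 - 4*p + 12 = (p - 2)*(p^2 - p - 6) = (p - 3)*(p - 2)*(p + 2)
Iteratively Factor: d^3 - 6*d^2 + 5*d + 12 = (d - 3)*(d^2 - 3*d - 4) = (d - 3)*(d + 1)*(d - 4)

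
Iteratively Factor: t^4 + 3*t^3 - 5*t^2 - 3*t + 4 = (t + 1)*(t^3 + 2*t^2 - 7*t + 4) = (t - 1)*(t + 1)*(t^2 + 3*t - 4) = (t - 1)*(t + 1)*(t + 4)*(t - 1)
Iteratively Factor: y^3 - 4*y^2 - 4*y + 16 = (y + 2)*(y^2 - 6*y + 8) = (y - 4)*(y + 2)*(y - 2)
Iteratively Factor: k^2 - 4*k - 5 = (k - 5)*(k + 1)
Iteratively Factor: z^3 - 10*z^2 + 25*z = (z - 5)*(z^2 - 5*z) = (z - 5)^2*(z)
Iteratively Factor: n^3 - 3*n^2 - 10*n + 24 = (n + 3)*(n^2 - 6*n + 8) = (n - 4)*(n + 3)*(n - 2)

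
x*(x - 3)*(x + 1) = x^3 - 2*x^2 - 3*x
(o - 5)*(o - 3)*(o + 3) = o^3 - 5*o^2 - 9*o + 45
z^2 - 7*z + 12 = (z - 4)*(z - 3)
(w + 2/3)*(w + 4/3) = w^2 + 2*w + 8/9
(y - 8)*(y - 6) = y^2 - 14*y + 48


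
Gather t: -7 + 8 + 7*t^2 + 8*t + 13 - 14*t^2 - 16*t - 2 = -7*t^2 - 8*t + 12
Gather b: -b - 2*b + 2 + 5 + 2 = 9 - 3*b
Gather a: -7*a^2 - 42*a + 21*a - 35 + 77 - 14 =-7*a^2 - 21*a + 28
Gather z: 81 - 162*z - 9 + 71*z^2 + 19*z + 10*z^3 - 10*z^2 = 10*z^3 + 61*z^2 - 143*z + 72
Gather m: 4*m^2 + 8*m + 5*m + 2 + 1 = 4*m^2 + 13*m + 3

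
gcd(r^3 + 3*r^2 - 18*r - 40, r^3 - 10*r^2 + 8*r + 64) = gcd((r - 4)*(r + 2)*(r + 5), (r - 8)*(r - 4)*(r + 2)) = r^2 - 2*r - 8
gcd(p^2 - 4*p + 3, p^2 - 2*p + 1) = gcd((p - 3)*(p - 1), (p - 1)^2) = p - 1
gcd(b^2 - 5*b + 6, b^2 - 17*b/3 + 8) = b - 3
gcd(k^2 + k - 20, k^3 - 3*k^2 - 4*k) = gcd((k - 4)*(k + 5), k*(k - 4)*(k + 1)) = k - 4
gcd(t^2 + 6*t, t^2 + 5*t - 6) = t + 6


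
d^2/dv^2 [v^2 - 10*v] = 2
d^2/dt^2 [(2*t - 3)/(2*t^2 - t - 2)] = 2*(4*(2 - 3*t)*(-2*t^2 + t + 2) - (2*t - 3)*(4*t - 1)^2)/(-2*t^2 + t + 2)^3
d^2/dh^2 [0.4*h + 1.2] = 0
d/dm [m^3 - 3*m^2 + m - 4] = 3*m^2 - 6*m + 1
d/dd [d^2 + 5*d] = 2*d + 5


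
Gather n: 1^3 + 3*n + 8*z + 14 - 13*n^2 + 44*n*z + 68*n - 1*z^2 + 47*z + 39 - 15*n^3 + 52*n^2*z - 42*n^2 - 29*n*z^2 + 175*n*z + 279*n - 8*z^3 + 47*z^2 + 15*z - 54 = -15*n^3 + n^2*(52*z - 55) + n*(-29*z^2 + 219*z + 350) - 8*z^3 + 46*z^2 + 70*z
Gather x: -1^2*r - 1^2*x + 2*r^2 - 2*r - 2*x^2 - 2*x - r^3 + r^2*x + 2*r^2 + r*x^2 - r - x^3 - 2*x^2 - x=-r^3 + 4*r^2 - 4*r - x^3 + x^2*(r - 4) + x*(r^2 - 4)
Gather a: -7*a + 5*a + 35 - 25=10 - 2*a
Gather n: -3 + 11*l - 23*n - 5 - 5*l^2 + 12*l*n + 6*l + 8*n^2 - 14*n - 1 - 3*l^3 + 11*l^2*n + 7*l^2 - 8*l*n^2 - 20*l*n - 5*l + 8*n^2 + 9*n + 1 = -3*l^3 + 2*l^2 + 12*l + n^2*(16 - 8*l) + n*(11*l^2 - 8*l - 28) - 8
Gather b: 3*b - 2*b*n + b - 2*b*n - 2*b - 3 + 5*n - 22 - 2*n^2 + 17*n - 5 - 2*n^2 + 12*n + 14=b*(2 - 4*n) - 4*n^2 + 34*n - 16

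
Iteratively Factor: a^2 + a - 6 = (a - 2)*(a + 3)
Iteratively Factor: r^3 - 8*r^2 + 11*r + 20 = (r - 4)*(r^2 - 4*r - 5) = (r - 5)*(r - 4)*(r + 1)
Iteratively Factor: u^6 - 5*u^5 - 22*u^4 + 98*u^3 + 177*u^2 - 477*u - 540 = (u - 4)*(u^5 - u^4 - 26*u^3 - 6*u^2 + 153*u + 135) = (u - 5)*(u - 4)*(u^4 + 4*u^3 - 6*u^2 - 36*u - 27) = (u - 5)*(u - 4)*(u - 3)*(u^3 + 7*u^2 + 15*u + 9) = (u - 5)*(u - 4)*(u - 3)*(u + 3)*(u^2 + 4*u + 3) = (u - 5)*(u - 4)*(u - 3)*(u + 3)^2*(u + 1)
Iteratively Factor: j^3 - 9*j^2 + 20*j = (j)*(j^2 - 9*j + 20) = j*(j - 5)*(j - 4)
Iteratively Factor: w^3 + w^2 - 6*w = (w - 2)*(w^2 + 3*w) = w*(w - 2)*(w + 3)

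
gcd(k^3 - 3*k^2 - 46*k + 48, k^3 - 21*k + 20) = k - 1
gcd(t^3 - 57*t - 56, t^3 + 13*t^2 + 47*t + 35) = t^2 + 8*t + 7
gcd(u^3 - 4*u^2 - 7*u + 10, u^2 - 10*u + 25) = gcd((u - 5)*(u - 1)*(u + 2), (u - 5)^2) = u - 5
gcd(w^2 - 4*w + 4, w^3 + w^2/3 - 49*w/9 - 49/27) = 1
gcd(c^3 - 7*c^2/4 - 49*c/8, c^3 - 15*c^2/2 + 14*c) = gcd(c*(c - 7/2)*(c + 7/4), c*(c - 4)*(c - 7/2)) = c^2 - 7*c/2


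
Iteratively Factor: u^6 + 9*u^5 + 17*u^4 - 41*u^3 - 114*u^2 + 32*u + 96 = (u + 4)*(u^5 + 5*u^4 - 3*u^3 - 29*u^2 + 2*u + 24) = (u - 1)*(u + 4)*(u^4 + 6*u^3 + 3*u^2 - 26*u - 24) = (u - 1)*(u + 1)*(u + 4)*(u^3 + 5*u^2 - 2*u - 24) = (u - 1)*(u + 1)*(u + 4)^2*(u^2 + u - 6) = (u - 1)*(u + 1)*(u + 3)*(u + 4)^2*(u - 2)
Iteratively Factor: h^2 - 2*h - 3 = (h - 3)*(h + 1)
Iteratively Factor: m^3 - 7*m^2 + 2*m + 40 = (m - 5)*(m^2 - 2*m - 8) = (m - 5)*(m + 2)*(m - 4)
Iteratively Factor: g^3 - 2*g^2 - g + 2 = (g - 1)*(g^2 - g - 2) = (g - 1)*(g + 1)*(g - 2)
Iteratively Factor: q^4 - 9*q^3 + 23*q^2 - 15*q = (q)*(q^3 - 9*q^2 + 23*q - 15) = q*(q - 1)*(q^2 - 8*q + 15) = q*(q - 3)*(q - 1)*(q - 5)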